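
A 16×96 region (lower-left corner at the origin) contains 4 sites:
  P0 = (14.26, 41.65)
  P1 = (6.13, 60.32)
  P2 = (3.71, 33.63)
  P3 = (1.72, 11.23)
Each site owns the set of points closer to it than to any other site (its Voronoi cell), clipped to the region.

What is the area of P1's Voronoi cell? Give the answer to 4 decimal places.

Area of P1's cell: 734.8047

1. box [0,16]×[0,96]: [(0, 0) (16, 0) (16, 96) (0, 96)]
2. ⊥bis P1·P0 via (10.195,50.985): [(0, 46.5455) (16, 53.5128) (16, 96) (0, 96)]  |A|=735.5333
3. ⊥bis P1·P2 via (4.92,46.975): [(0, 47.4211) (1.6642, 47.2702) (16, 53.5128) (16, 96) (0, 96)]  |A|=734.8047
4. ⊥bis P1·P3 via (3.925,35.775): [(0, 47.4211) (1.6642, 47.2702) (16, 53.5128) (16, 96) (0, 96)]  |A|=734.8047
5. canonical 5-gon: [(0, 47.4211) (1.6642, 47.2702) (16, 53.5128) (16, 96) (0, 96)]
6. shoelace: 734.8047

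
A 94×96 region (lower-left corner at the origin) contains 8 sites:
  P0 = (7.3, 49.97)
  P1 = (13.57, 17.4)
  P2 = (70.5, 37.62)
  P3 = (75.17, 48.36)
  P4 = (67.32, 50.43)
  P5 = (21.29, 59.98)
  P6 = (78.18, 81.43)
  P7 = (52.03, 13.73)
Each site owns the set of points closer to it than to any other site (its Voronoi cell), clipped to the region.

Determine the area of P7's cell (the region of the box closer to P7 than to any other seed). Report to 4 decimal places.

Area of P7's cell: 1399.4215

1. box [0,94]×[0,96]: [(0, 0) (94, 0) (94, 96) (0, 96)]
2. ⊥bis P7·P0 via (29.665,31.85): [(3.8603, 0) (94, 0) (94, 96) (81.639, 96)]  |A|=4920.0344
3. ⊥bis P7·P1 via (32.8,15.565): [(34.98, 38.4101) (31.3147, 0) (94, 0) (94, 96) (81.639, 96)]  |A|=4392.7707
4. ⊥bis P7·P2 via (61.265,25.675): [(38.7593, 43.0748) (34.98, 38.4101) (31.3147, 0) (94, 0) (94, 0.3667)]  |A|=1424.2386
5. ⊥bis P7·P3 via (63.6,31.045): [(38.7593, 43.0748) (34.98, 38.4101) (31.3147, 0) (94, 0) (94, 0.3667)]  |A|=1424.2386
6. ⊥bis P7·P4 via (59.675,32.08): [(45.1571, 38.1285) (37.3777, 41.3695) (34.98, 38.4101) (31.3147, 0) (94, 0) (94, 0.3667)]  |A|=1415.3668
7. ⊥bis P7·P5 via (36.66,36.855): [(45.1571, 38.1285) (41.1117, 39.8138) (34.7078, 35.5574) (31.3147, 0) (94, 0) (94, 0.3667)]  |A|=1399.4215
8. ⊥bis P7·P6 via (65.105,47.58): [(45.1571, 38.1285) (41.1117, 39.8138) (34.7078, 35.5574) (31.3147, 0) (94, 0) (94, 0.3667)]  |A|=1399.4215
9. canonical 6-gon: [(45.1571, 38.1285) (41.1117, 39.8138) (34.7078, 35.5574) (31.3147, 0) (94, 0) (94, 0.3667)]
10. shoelace: 1399.4215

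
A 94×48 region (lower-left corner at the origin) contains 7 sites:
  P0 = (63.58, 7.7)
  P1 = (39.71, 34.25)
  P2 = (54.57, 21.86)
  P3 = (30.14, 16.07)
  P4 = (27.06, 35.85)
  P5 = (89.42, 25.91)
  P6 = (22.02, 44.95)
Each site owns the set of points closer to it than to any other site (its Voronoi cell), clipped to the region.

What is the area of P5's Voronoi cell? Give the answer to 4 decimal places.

1. box [0,94]×[0,48]: [(0, 0) (94, 0) (94, 48) (0, 48)]
2. ⊥bis P5·P0 via (76.5,16.805): [(88.3428, 0) (94, 0) (94, 48) (54.5162, 48)]  |A|=1083.3826
3. ⊥bis P5·P1 via (64.565,30.08): [(65.0611, 33.0368) (88.3428, 0) (94, 0) (94, 48) (67.5715, 48)]  |A|=985.7085
4. ⊥bis P5·P2 via (71.995,23.885): [(72.0907, 23.0619) (88.3428, 0) (94, 0) (94, 48) (69.1925, 48)]  |A|=900.3825
5. ⊥bis P5·P3 via (59.78,20.99): [(72.0907, 23.0619) (88.3428, 0) (94, 0) (94, 48) (69.1925, 48)]  |A|=900.3825
6. ⊥bis P5·P4 via (58.24,30.88): [(72.0907, 23.0619) (88.3428, 0) (94, 0) (94, 48) (69.1925, 48)]  |A|=900.3825
7. ⊥bis P5·P6 via (55.72,35.43): [(72.0907, 23.0619) (88.3428, 0) (94, 0) (94, 48) (69.1925, 48)]  |A|=900.3825
8. canonical 5-gon: [(72.0907, 23.0619) (88.3428, 0) (94, 0) (94, 48) (69.1925, 48)]
9. shoelace: 900.3825

Area of P5's cell: 900.3825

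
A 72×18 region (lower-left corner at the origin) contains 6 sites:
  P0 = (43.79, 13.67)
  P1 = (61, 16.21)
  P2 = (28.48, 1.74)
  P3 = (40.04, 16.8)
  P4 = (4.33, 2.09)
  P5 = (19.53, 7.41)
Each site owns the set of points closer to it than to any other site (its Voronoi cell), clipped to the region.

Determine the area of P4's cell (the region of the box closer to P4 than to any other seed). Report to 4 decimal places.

Area of P4's cell: 187.9650

1. box [0,72]×[0,18]: [(0, 0) (72, 0) (72, 18) (0, 18)]
2. ⊥bis P4·P0 via (24.06,7.88): [(0, 0) (26.3725, 0) (21.0902, 18) (0, 18)]  |A|=427.1638
3. ⊥bis P4·P1 via (32.665,9.15): [(0, 0) (26.3725, 0) (21.0902, 18) (0, 18)]  |A|=427.1638
4. ⊥bis P4·P2 via (16.405,1.915): [(0, 0) (16.3772, 0) (16.6381, 18) (0, 18)]  |A|=297.1383
5. ⊥bis P4·P3 via (22.185,9.445): [(0, 0) (16.3772, 0) (16.6381, 18) (0, 18)]  |A|=297.1383
6. ⊥bis P4·P5 via (11.93,4.75): [(0, 0) (13.5925, 0) (7.2925, 18) (0, 18)]  |A|=187.965
7. canonical 4-gon: [(0, 0) (13.5925, 0) (7.2925, 18) (0, 18)]
8. shoelace: 187.965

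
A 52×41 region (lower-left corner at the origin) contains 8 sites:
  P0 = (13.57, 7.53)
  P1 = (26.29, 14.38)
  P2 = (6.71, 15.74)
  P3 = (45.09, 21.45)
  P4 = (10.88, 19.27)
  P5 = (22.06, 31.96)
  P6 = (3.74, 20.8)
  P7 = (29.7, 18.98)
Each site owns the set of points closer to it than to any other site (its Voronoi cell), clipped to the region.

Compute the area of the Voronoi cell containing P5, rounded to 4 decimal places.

Area of P5's cell: 417.2118

1. box [0,52]×[0,41]: [(0, 0) (52, 0) (52, 41) (0, 41)]
2. ⊥bis P5·P0 via (17.815,19.745): [(0, 25.9361) (52, 7.8649) (52, 41) (0, 41)]  |A|=1253.173
3. ⊥bis P5·P1 via (24.175,23.17): [(0, 25.9361) (14.5935, 20.8646) (52, 29.8651) (52, 41) (0, 41)]  |A|=841.6979
4. ⊥bis P5·P2 via (14.385,23.85): [(0, 37.4634) (16.9424, 21.4297) (52, 29.8651) (52, 41) (0, 41)]  |A|=733.9672
5. ⊥bis P5·P3 via (33.575,26.705): [(0, 37.4634) (16.9424, 21.4297) (32.9223, 25.2747) (40.0987, 41) (0, 41)]  |A|=534.1771
6. ⊥bis P5·P4 via (16.47,25.615): [(0, 40.1252) (20.3028, 22.2383) (32.9223, 25.2747) (40.0987, 41) (0, 41)]  |A|=473.3675
7. ⊥bis P5·P6 via (12.9,26.38): [(9.7705, 31.5173) (20.3028, 22.2383) (32.9223, 25.2747) (40.0987, 41) (3.9939, 41)]  |A|=450.1574
8. ⊥bis P5·P7 via (25.88,25.47): [(9.7705, 31.5173) (20.3028, 22.2383) (20.4494, 22.2736) (35.6305, 31.2091) (40.0987, 41) (3.9939, 41)]  |A|=417.2118
9. canonical 6-gon: [(9.7705, 31.5173) (20.3028, 22.2383) (20.4494, 22.2736) (35.6305, 31.2091) (40.0987, 41) (3.9939, 41)]
10. shoelace: 417.2118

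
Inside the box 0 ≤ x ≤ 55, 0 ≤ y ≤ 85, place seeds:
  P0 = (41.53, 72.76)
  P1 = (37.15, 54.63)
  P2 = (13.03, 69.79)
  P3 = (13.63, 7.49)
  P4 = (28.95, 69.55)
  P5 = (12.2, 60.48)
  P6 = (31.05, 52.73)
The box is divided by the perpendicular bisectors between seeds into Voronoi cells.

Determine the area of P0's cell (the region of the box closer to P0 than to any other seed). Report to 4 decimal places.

1. box [0,55]×[0,85]: [(0, 0) (55, 0) (55, 85) (0, 85)]
2. ⊥bis P0·P1 via (39.34,63.695): [(0, 73.1991) (55, 59.9117) (55, 85) (0, 85)]  |A|=1014.4526
3. ⊥bis P0·P2 via (27.28,71.275): [(27.7789, 66.488) (55, 59.9117) (55, 85) (25.8497, 85)]  |A|=611.2803
4. ⊥bis P0·P3 via (27.58,40.125): [(27.7789, 66.488) (55, 59.9117) (55, 85) (25.8497, 85)]  |A|=611.2803
5. ⊥bis P0·P4 via (35.24,71.155): [(36.9992, 64.2605) (55, 59.9117) (55, 85) (31.7072, 85)]  |A|=467.3443
6. ⊥bis P0·P5 via (26.865,66.62): [(36.9992, 64.2605) (55, 59.9117) (55, 85) (31.7072, 85)]  |A|=467.3443
7. ⊥bis P0·P6 via (36.29,62.745): [(36.9992, 64.2605) (55, 59.9117) (55, 85) (31.7072, 85)]  |A|=467.3443
8. canonical 4-gon: [(36.9992, 64.2605) (55, 59.9117) (55, 85) (31.7072, 85)]
9. shoelace: 467.3443

Area of P0's cell: 467.3443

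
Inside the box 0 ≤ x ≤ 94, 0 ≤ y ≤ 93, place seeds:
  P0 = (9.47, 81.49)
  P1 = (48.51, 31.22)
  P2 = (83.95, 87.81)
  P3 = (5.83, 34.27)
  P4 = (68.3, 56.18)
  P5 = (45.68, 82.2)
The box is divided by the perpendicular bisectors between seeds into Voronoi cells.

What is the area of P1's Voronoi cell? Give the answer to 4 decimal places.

1. box [0,94]×[0,93]: [(0, 0) (94, 0) (94, 93) (0, 93)]
2. ⊥bis P1·P0 via (28.99,56.355): [(0, 33.8412) (0, 0) (94, 0) (94, 93) (76.1761, 93)]  |A|=6488.7569
3. ⊥bis P1·P2 via (66.23,59.515): [(47.867, 71.015) (0, 33.8412) (0, 0) (94, 0) (94, 42.1238)]  |A|=5119.2911
4. ⊥bis P1·P3 via (27.17,32.745): [(47.867, 71.015) (28.8494, 56.2458) (24.83, 0) (94, 0) (94, 42.1238)]  |A|=3932.8507
5. ⊥bis P1·P4 via (58.405,43.7): [(35.7867, 61.6334) (28.8494, 56.2458) (24.83, 0) (94, 0) (94, 15.4778)]  |A|=2766.3672
6. ⊥bis P1·P5 via (47.095,56.71): [(42.3299, 56.4455) (28.8101, 55.695) (24.83, 0) (94, 0) (94, 15.4778)]  |A|=2727.0377
7. canonical 5-gon: [(42.3299, 56.4455) (28.8101, 55.695) (24.83, 0) (94, 0) (94, 15.4778)]
8. shoelace: 2727.0377

Area of P1's cell: 2727.0377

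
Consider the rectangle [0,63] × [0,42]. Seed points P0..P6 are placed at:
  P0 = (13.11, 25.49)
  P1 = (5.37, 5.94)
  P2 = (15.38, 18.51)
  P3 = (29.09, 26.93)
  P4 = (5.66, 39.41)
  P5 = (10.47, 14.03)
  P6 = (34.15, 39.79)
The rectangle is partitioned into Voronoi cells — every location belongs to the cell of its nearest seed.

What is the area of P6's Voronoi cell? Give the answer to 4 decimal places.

Area of P6's cell: 539.0786

1. box [0,63]×[0,42]: [(0, 0) (63, 0) (63, 42) (0, 42)]
2. ⊥bis P6·P0 via (23.63,32.64): [(45.814, 0) (63, 0) (63, 42) (17.2684, 42)]  |A|=1321.2689
3. ⊥bis P6·P1 via (19.76,22.865): [(44.6656, 1.6897) (46.653, 0) (63, 0) (63, 42) (17.2684, 42)]  |A|=1320.5601
4. ⊥bis P6·P2 via (24.765,29.15): [(27.8536, 26.4257) (57.8131, 0) (63, 0) (63, 42) (17.2684, 42)]  |A|=1162.7275
5. ⊥bis P6·P3 via (31.62,33.36): [(20.0453, 37.9143) (63, 21.013) (63, 42) (17.2684, 42)]  |A|=544.1691
6. ⊥bis P6·P4 via (19.905,39.6): [(19.9251, 38.0911) (20.0453, 37.9143) (63, 21.013) (63, 42) (19.873, 42)]  |A|=539.0786
7. ⊥bis P6·P5 via (22.31,26.91): [(19.9251, 38.0911) (20.0453, 37.9143) (63, 21.013) (63, 42) (19.873, 42)]  |A|=539.0786
8. canonical 5-gon: [(19.9251, 38.0911) (20.0453, 37.9143) (63, 21.013) (63, 42) (19.873, 42)]
9. shoelace: 539.0786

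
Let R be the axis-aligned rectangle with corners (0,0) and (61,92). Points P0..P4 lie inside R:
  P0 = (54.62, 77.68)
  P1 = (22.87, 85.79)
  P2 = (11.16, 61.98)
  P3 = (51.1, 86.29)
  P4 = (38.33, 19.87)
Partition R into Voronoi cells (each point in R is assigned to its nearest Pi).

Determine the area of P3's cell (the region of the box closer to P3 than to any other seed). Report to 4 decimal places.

Area of P3's cell: 277.8181

1. box [0,61]×[0,92]: [(0, 0) (61, 0) (61, 92) (0, 92)]
2. ⊥bis P3·P0 via (52.86,81.985): [(0, 60.3744) (61, 85.3129) (61, 92) (0, 92)]  |A|=1168.5386
3. ⊥bis P3·P1 via (36.985,86.04): [(37.1704, 75.5707) (61, 85.3129) (61, 92) (36.8794, 92)]  |A|=277.8181
4. ⊥bis P3·P2 via (31.13,74.135): [(37.1704, 75.5707) (61, 85.3129) (61, 92) (36.8794, 92)]  |A|=277.8181
5. ⊥bis P3·P4 via (44.715,53.08): [(37.1704, 75.5707) (61, 85.3129) (61, 92) (36.8794, 92)]  |A|=277.8181
6. canonical 4-gon: [(37.1704, 75.5707) (61, 85.3129) (61, 92) (36.8794, 92)]
7. shoelace: 277.8181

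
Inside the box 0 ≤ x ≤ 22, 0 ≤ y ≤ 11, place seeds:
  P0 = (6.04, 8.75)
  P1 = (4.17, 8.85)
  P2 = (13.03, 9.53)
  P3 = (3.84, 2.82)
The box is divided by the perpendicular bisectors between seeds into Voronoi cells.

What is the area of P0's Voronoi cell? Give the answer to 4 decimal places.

1. box [0,22]×[0,11]: [(0, 0) (22, 0) (22, 11) (0, 11)]
2. ⊥bis P0·P1 via (5.105,8.8): [(4.6344, 0) (22, 0) (22, 11) (5.2226, 11)]  |A|=187.7862
3. ⊥bis P0·P2 via (9.535,9.14): [(4.6344, 0) (10.5549, 0) (9.3274, 11) (5.2226, 11)]  |A|=55.1392
4. ⊥bis P0·P3 via (4.94,5.785): [(4.9437, 5.7836) (10.124, 3.8618) (9.3274, 11) (5.2226, 11)]  |A|=28.4297
5. canonical 4-gon: [(4.9437, 5.7836) (10.124, 3.8618) (9.3274, 11) (5.2226, 11)]
6. shoelace: 28.4297

Area of P0's cell: 28.4297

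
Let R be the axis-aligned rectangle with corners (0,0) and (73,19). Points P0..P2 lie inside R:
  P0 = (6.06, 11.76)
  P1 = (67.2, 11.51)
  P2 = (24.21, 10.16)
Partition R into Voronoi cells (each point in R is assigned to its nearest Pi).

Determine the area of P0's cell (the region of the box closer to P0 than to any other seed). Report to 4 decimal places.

Area of P0's cell: 285.1196

1. box [0,73]×[0,19]: [(0, 0) (73, 0) (73, 19) (0, 19)]
2. ⊥bis P0·P1 via (36.63,11.635): [(0, 0) (36.5824, 0) (36.6601, 19) (0, 19)]  |A|=695.8041
3. ⊥bis P0·P2 via (15.135,10.96): [(0, 0) (14.1688, 0) (15.8438, 19) (0, 19)]  |A|=285.1196
4. canonical 4-gon: [(0, 0) (14.1688, 0) (15.8438, 19) (0, 19)]
5. shoelace: 285.1196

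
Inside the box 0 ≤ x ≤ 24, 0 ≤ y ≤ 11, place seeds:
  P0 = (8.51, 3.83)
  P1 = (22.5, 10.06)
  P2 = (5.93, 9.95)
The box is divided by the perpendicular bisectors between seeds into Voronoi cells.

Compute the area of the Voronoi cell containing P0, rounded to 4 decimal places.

Area of P0's cell: 118.8342

1. box [0,24]×[0,11]: [(0, 0) (24, 0) (24, 11) (0, 11)]
2. ⊥bis P0·P1 via (15.505,6.945): [(0, 0) (18.5977, 0) (13.6992, 11) (0, 11)]  |A|=177.6333
3. ⊥bis P0·P2 via (7.22,6.89): [(0, 3.8463) (0, 0) (18.5977, 0) (14.2161, 9.8393)]  |A|=118.8342
4. canonical 4-gon: [(0, 3.8463) (0, 0) (18.5977, 0) (14.2161, 9.8393)]
5. shoelace: 118.8342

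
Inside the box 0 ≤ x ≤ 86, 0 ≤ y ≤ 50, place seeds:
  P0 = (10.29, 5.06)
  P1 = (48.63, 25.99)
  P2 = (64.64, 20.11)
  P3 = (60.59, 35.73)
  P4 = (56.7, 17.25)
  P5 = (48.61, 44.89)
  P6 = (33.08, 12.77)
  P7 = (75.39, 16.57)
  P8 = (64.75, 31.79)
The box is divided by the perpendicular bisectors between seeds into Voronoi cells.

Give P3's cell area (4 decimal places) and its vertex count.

Area of P3's cell: 265.0516 (4 vertices)

1. box [0,86]×[0,50]: [(0, 0) (86, 0) (86, 50) (0, 50)]
2. ⊥bis P3·P0 via (35.44,20.395): [(47.8757, 0) (86, 0) (86, 50) (17.3886, 50)]  |A|=2668.393
3. ⊥bis P3·P1 via (54.61,30.86): [(79.7418, 0) (86, 0) (86, 50) (39.0227, 50)]  |A|=1330.8863
4. ⊥bis P3·P2 via (62.615,27.92): [(57.9825, 26.7189) (86, 33.9833) (86, 50) (39.0227, 50)]  |A|=771.2158
5. ⊥bis P3·P4 via (58.645,26.49): [(57.9825, 26.7189) (86, 33.9833) (86, 50) (39.0227, 50)]  |A|=771.2158
6. ⊥bis P3·P5 via (54.6,40.31): [(50.8782, 35.4424) (57.9825, 26.7189) (86, 33.9833) (86, 50) (62.009, 50)]  |A|=603.9029
7. ⊥bis P3·P6 via (46.835,24.25): [(50.8782, 35.4424) (57.9825, 26.7189) (86, 33.9833) (86, 50) (62.009, 50)]  |A|=603.9029
8. ⊥bis P3·P7 via (67.99,26.15): [(50.8782, 35.4424) (57.9825, 26.7189) (74.155, 30.9121) (86, 40.0617) (86, 50) (62.009, 50)]  |A|=567.9039
9. ⊥bis P3·P8 via (62.67,33.76): [(50.8782, 35.4424) (57.0665, 27.8436) (78.0512, 50) (62.009, 50)]  |A|=265.0516
10. canonical 4-gon: [(50.8782, 35.4424) (57.0665, 27.8436) (78.0512, 50) (62.009, 50)]
11. shoelace: 265.0516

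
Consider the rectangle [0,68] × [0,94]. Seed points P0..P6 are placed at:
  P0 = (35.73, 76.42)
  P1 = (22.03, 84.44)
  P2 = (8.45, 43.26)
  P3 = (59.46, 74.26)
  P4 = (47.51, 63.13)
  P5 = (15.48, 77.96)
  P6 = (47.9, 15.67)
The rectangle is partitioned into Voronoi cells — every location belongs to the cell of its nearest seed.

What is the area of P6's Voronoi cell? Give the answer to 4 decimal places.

Area of P6's cell: 1839.2180

1. box [0,68]×[0,94]: [(0, 0) (68, 0) (68, 94) (0, 94)]
2. ⊥bis P6·P0 via (41.815,46.045): [(0, 37.6682) (0, 0) (68, 0) (68, 51.2906)]  |A|=3024.601
3. ⊥bis P6·P1 via (34.965,50.055): [(4.3583, 38.5413) (0, 36.9018) (0, 0) (68, 0) (68, 51.2906)]  |A|=3022.9309
4. ⊥bis P6·P2 via (28.175,29.465): [(39.4374, 45.5687) (7.5682, 0) (68, 0) (68, 51.2906)]  |A|=2109.397
5. ⊥bis P6·P3 via (53.68,44.965): [(44.9863, 46.6803) (39.4374, 45.5687) (7.5682, 0) (68, 0) (68, 42.1396)]  |A|=2004.0976
6. ⊥bis P6·P4 via (47.705,39.4): [(35.0505, 39.296) (7.5682, 0) (68, 0) (68, 39.5668)]  |A|=1839.218
7. ⊥bis P6·P5 via (31.69,46.815): [(35.0505, 39.296) (7.5682, 0) (68, 0) (68, 39.5668)]  |A|=1839.218
8. canonical 4-gon: [(35.0505, 39.296) (7.5682, 0) (68, 0) (68, 39.5668)]
9. shoelace: 1839.218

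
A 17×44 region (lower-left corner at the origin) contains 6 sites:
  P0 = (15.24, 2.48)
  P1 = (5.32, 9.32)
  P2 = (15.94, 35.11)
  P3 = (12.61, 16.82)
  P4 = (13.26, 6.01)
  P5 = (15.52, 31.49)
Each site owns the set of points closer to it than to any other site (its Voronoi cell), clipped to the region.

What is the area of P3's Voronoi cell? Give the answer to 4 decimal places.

1. box [0,17]×[0,44]: [(0, 0) (17, 0) (17, 44) (0, 44)]
2. ⊥bis P3·P0 via (13.925,9.65): [(0, 7.0961) (17, 10.214) (17, 44) (0, 44)]  |A|=600.8643
3. ⊥bis P3·P1 via (8.965,13.07): [(0, 21.784) (12.7123, 9.4276) (17, 10.214) (17, 44) (0, 44)]  |A|=507.5058
4. ⊥bis P3·P2 via (14.275,25.965): [(0, 28.564) (0, 21.784) (12.7123, 9.4276) (17, 10.214) (17, 25.4689)]  |A|=218.7852
5. ⊥bis P3·P4 via (12.935,11.415): [(0, 28.564) (0, 21.784) (10.7998, 11.2866) (17, 11.6594) (17, 25.4689)]  |A|=209.5667
6. ⊥bis P3·P5 via (14.065,24.155): [(0, 26.945) (0, 21.784) (10.7998, 11.2866) (17, 11.6594) (17, 23.5728)]  |A|=179.6885
7. canonical 5-gon: [(0, 26.945) (0, 21.784) (10.7998, 11.2866) (17, 11.6594) (17, 23.5728)]
8. shoelace: 179.6885

Area of P3's cell: 179.6885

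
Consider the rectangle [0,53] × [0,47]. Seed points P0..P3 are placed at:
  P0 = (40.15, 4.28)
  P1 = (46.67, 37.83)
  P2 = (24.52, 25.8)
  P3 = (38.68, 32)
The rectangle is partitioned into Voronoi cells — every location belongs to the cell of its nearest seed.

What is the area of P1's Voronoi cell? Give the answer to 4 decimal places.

1. box [0,53]×[0,47]: [(0, 0) (53, 0) (53, 47) (0, 47)]
2. ⊥bis P1·P0 via (43.41,21.055): [(0, 29.4912) (53, 19.1913) (53, 47) (0, 47)]  |A|=1200.9145
3. ⊥bis P1·P2 via (35.595,31.815): [(41.2063, 21.4833) (53, 19.1913) (53, 47) (27.3478, 47)]  |A|=491.2637
4. ⊥bis P1·P3 via (42.675,34.915): [(53, 20.7646) (53, 47) (33.857, 47)]  |A|=251.1116
5. canonical 3-gon: [(53, 20.7646) (53, 47) (33.857, 47)]
6. shoelace: 251.1116

Area of P1's cell: 251.1116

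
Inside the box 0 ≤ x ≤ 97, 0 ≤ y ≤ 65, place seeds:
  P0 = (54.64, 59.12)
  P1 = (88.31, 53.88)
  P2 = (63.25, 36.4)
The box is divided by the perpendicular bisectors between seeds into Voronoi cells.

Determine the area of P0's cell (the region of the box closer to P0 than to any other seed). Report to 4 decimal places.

Area of P0's cell: 1865.1379

1. box [0,97]×[0,65]: [(0, 0) (97, 0) (97, 65) (0, 65)]
2. ⊥bis P0·P1 via (71.475,56.5): [(0, 0) (62.682, 0) (72.7978, 65) (0, 65)]  |A|=4403.0951
3. ⊥bis P0·P2 via (58.945,47.76): [(0, 25.4221) (70.8149, 52.2582) (72.7978, 65) (0, 65)]  |A|=1865.1379
4. canonical 4-gon: [(0, 25.4221) (70.8149, 52.2582) (72.7978, 65) (0, 65)]
5. shoelace: 1865.1379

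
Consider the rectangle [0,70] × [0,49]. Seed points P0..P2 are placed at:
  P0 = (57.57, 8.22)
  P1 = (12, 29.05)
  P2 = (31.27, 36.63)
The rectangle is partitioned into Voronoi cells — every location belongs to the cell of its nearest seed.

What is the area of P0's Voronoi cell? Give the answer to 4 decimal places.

1. box [0,70]×[0,49]: [(0, 0) (70, 0) (70, 49) (0, 49)]
2. ⊥bis P0·P1 via (34.785,18.635): [(26.267, 0) (70, 0) (70, 49) (48.6648, 49)]  |A|=1594.1716
3. ⊥bis P0·P2 via (44.42,22.425): [(30.7204, 9.7429) (26.267, 0) (70, 0) (70, 46.1052)]  |A|=1118.539
4. canonical 4-gon: [(30.7204, 9.7429) (26.267, 0) (70, 0) (70, 46.1052)]
5. shoelace: 1118.539

Area of P0's cell: 1118.5390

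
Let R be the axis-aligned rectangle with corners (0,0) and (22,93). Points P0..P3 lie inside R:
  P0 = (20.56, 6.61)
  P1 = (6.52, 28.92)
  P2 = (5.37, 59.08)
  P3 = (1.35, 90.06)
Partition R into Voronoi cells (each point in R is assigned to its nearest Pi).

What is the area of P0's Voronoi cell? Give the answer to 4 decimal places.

Area of P0's cell: 355.6639

1. box [0,22]×[0,93]: [(0, 0) (22, 0) (22, 93) (0, 93)]
2. ⊥bis P0·P1 via (13.54,17.765): [(0, 9.2441) (0, 0) (22, 0) (22, 23.089)]  |A|=355.6639
3. ⊥bis P0·P2 via (12.965,32.845): [(0, 9.2441) (0, 0) (22, 0) (22, 23.089)]  |A|=355.6639
4. ⊥bis P0·P3 via (10.955,48.335): [(0, 9.2441) (0, 0) (22, 0) (22, 23.089)]  |A|=355.6639
5. canonical 4-gon: [(0, 9.2441) (0, 0) (22, 0) (22, 23.089)]
6. shoelace: 355.6639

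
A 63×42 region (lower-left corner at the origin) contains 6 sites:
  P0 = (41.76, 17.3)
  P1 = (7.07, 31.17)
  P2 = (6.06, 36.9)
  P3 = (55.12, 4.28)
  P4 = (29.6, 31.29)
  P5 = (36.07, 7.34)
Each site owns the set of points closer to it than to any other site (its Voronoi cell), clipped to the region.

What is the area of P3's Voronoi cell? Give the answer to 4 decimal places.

1. box [0,63]×[0,42]: [(0, 0) (63, 0) (63, 42) (0, 42)]
2. ⊥bis P3·P0 via (48.44,10.79): [(37.9246, 0) (63, 0) (63, 25.7302)]  |A|=322.5978
3. ⊥bis P3·P1 via (31.095,17.725): [(37.9246, 0) (63, 0) (63, 25.7302)]  |A|=322.5978
4. ⊥bis P3·P2 via (30.59,20.59): [(37.9246, 0) (63, 0) (63, 25.7302)]  |A|=322.5978
5. ⊥bis P3·P4 via (42.36,17.785): [(37.9246, 0) (63, 0) (63, 25.7302)]  |A|=322.5978
6. ⊥bis P3·P5 via (45.595,5.81): [(45.9913, 8.2774) (44.6617, 0) (63, 0) (63, 25.7302)]  |A|=294.7148
7. canonical 4-gon: [(45.9913, 8.2774) (44.6617, 0) (63, 0) (63, 25.7302)]
8. shoelace: 294.7148

Area of P3's cell: 294.7148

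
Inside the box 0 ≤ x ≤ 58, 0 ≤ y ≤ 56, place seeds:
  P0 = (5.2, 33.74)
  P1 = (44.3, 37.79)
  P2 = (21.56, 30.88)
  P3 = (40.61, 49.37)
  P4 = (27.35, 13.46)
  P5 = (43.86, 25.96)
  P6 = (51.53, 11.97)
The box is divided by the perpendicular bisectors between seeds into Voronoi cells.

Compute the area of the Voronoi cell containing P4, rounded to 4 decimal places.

1. box [0,58]×[0,56]: [(0, 0) (58, 0) (58, 56) (0, 56)]
2. ⊥bis P4·P0 via (16.275,23.6): [(0, 5.8243) (0, 0) (58, 0) (58, 56) (45.9397, 56)]  |A|=2095.4729
3. ⊥bis P4·P1 via (35.825,25.625): [(25.0206, 33.1521) (0, 5.8243) (0, 0) (58, 0) (58, 10.1763)]  |A|=1202.0784
4. ⊥bis P4·P2 via (24.455,22.17): [(35.51, 25.8444) (10.8148, 17.6363) (0, 5.8243) (0, 0) (58, 0) (58, 10.1763)]  |A|=1068.7974
5. ⊥bis P4·P3 via (33.98,31.415): [(35.51, 25.8444) (10.8148, 17.6363) (0, 5.8243) (0, 0) (58, 0) (58, 10.1763)]  |A|=1068.7974
6. ⊥bis P4·P5 via (35.605,19.71): [(31.8752, 24.6363) (10.8148, 17.6363) (0, 5.8243) (0, 0) (50.5278, 0)]  |A|=801.7655
7. ⊥bis P4·P6 via (39.44,12.715): [(39.55, 14.4995) (31.8752, 24.6363) (10.8148, 17.6363) (0, 5.8243) (0, 0) (38.6565, 0)]  |A|=715.7016
8. canonical 6-gon: [(39.55, 14.4995) (31.8752, 24.6363) (10.8148, 17.6363) (0, 5.8243) (0, 0) (38.6565, 0)]
9. shoelace: 715.7016

Area of P4's cell: 715.7016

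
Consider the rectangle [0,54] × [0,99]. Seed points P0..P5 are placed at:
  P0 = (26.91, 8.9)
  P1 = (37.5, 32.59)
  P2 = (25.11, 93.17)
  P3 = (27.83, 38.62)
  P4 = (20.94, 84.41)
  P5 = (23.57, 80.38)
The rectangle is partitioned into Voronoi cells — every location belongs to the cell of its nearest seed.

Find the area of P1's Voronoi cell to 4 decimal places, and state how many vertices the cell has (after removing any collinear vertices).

1. box [0,54]×[0,99]: [(0, 0) (54, 0) (54, 99) (0, 99)]
2. ⊥bis P1·P0 via (32.205,20.745): [(0, 35.1414) (54, 11.0021) (54, 99) (0, 99)]  |A|=4100.1249
3. ⊥bis P1·P2 via (31.305,62.88): [(0, 56.4774) (0, 35.1414) (54, 11.0021) (54, 67.5216)]  |A|=2102.0995
4. ⊥bis P1·P3 via (32.665,35.605): [(52.3581, 67.1858) (25.3183, 23.8235) (54, 11.0021) (54, 67.5216)]  |A|=841.5954
5. ⊥bis P1·P4 via (29.22,58.5): [(51.3522, 65.5727) (25.3183, 23.8235) (54, 11.0021) (54, 66.4189)]  |A|=838.9801
6. ⊥bis P1·P5 via (30.535,56.485): [(49.0508, 61.882) (25.3183, 23.8235) (54, 11.0021) (54, 63.3247)]  |A|=827.4107
7. canonical 4-gon: [(49.0508, 61.882) (25.3183, 23.8235) (54, 11.0021) (54, 63.3247)]
8. shoelace: 827.4107

Area of P1's cell: 827.4107 (4 vertices)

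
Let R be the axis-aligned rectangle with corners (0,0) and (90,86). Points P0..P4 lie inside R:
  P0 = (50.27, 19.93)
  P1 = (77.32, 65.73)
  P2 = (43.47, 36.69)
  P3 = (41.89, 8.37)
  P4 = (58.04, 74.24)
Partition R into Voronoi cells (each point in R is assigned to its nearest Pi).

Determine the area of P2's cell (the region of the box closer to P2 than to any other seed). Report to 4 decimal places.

Area of P2's cell: 2362.3753

1. box [0,90]×[0,86]: [(0, 0) (90, 0) (90, 86) (0, 86)]
2. ⊥bis P2·P0 via (46.87,28.31): [(0, 9.2935) (90, 45.809) (90, 86) (0, 86)]  |A|=5260.384
3. ⊥bis P2·P1 via (60.395,51.21): [(0, 9.2935) (71.4762, 38.2934) (30.5486, 86) (0, 86)]  |A|=3470.0265
4. ⊥bis P2·P3 via (42.68,22.53): [(0, 24.9112) (33.8396, 23.0232) (71.4762, 38.2934) (30.5486, 86) (0, 86)]  |A|=3205.7792
5. ⊥bis P2·P4 via (50.755,55.465): [(0, 75.1588) (0, 24.9112) (33.8396, 23.0232) (71.4762, 38.2934) (59.7333, 51.9813)]  |A|=2362.3753
6. canonical 5-gon: [(0, 75.1588) (0, 24.9112) (33.8396, 23.0232) (71.4762, 38.2934) (59.7333, 51.9813)]
7. shoelace: 2362.3753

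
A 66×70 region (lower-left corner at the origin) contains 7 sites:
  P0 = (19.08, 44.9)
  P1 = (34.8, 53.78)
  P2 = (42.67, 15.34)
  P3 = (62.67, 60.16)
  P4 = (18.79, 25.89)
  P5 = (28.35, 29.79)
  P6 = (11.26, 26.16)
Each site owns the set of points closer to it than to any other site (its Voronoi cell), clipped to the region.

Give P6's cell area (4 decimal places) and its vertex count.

Area of P6's cell: 571.3224 (4 vertices)

1. box [0,66]×[0,70]: [(0, 0) (66, 0) (66, 70) (0, 70)]
2. ⊥bis P6·P0 via (15.17,35.53): [(0, 41.8603) (0, 0) (66, 0) (66, 14.3192)]  |A|=1853.9224
3. ⊥bis P6·P1 via (23.03,39.97): [(40.7772, 24.8444) (0, 41.8603) (0, 0) (66, 0) (66, 3.3475)]  |A|=1715.554
4. ⊥bis P6·P2 via (26.965,20.75): [(29.9341, 29.3691) (0, 41.8603) (0, 0) (19.8171, 0)]  |A|=917.53
5. ⊥bis P6·P3 via (36.965,43.16): [(29.9341, 29.3691) (0, 41.8603) (0, 0) (19.8171, 0)]  |A|=917.53
6. ⊥bis P6·P4 via (15.025,26.025): [(15.3629, 35.4495) (0, 41.8603) (0, 0) (14.0918, 0)]  |A|=571.3224
7. ⊥bis P6·P5 via (19.805,27.975): [(15.3629, 35.4495) (0, 41.8603) (0, 0) (14.0918, 0)]  |A|=571.3224
8. canonical 4-gon: [(15.3629, 35.4495) (0, 41.8603) (0, 0) (14.0918, 0)]
9. shoelace: 571.3224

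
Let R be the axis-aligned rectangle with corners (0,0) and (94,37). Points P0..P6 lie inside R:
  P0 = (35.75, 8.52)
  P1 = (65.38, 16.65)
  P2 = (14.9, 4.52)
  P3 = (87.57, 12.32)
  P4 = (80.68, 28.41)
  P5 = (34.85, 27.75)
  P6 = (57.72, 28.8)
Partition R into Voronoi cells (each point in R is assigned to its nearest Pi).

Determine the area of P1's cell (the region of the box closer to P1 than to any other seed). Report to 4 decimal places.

Area of P1's cell: 529.6138

1. box [0,94]×[0,37]: [(0, 0) (94, 0) (94, 37) (0, 37)]
2. ⊥bis P1·P0 via (50.565,12.585): [(54.0181, 0) (94, 0) (94, 37) (43.8659, 37)]  |A|=1667.1453
3. ⊥bis P1·P2 via (40.14,10.585): [(54.0181, 0) (94, 0) (94, 37) (43.8659, 37)]  |A|=1667.1453
4. ⊥bis P1·P3 via (76.475,14.485): [(54.0181, 0) (73.6485, 0) (80.8684, 37) (43.8659, 37)]  |A|=1047.7083
5. ⊥bis P1·P4 via (73.03,22.53): [(54.0181, 0) (73.6485, 0) (77.0295, 17.3266) (61.908, 37) (43.8659, 37)]  |A|=861.1998
6. ⊥bis P1·P5 via (50.115,22.2): [(48.8679, 18.77) (54.0181, 0) (73.6485, 0) (77.0295, 17.3266) (61.908, 37) (55.4959, 37)]  |A|=755.1922
7. ⊥bis P1·P6 via (61.55,22.725): [(49.8131, 15.3254) (54.0181, 0) (73.6485, 0) (77.0295, 17.3266) (69.1819, 27.5365)]  |A|=529.6138
8. canonical 5-gon: [(49.8131, 15.3254) (54.0181, 0) (73.6485, 0) (77.0295, 17.3266) (69.1819, 27.5365)]
9. shoelace: 529.6138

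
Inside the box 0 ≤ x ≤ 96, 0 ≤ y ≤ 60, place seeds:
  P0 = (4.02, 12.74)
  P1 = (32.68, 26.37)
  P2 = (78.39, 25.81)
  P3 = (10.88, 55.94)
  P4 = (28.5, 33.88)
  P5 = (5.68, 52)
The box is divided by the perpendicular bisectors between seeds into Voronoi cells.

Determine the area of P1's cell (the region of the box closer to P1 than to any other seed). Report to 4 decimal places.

1. box [0,96]×[0,60]: [(0, 0) (96, 0) (96, 60) (0, 60)]
2. ⊥bis P1·P0 via (18.35,19.555): [(0, 58.1398) (27.6499, 0) (96, 0) (96, 60) (0, 60)]  |A|=4956.2205
3. ⊥bis P1·P2 via (55.535,26.09): [(0, 58.1398) (27.6499, 0) (55.2154, 0) (55.9504, 60) (0, 60)]  |A|=2531.1946
4. ⊥bis P1·P3 via (21.78,41.155): [(11.6346, 33.6755) (27.6499, 0) (55.2154, 0) (55.9504, 60) (47.3418, 60)]  |A|=1897.2489
5. ⊥bis P1·P4 via (30.59,30.125): [(16.9371, 22.5259) (27.6499, 0) (55.2154, 0) (55.756, 44.1322)]  |A|=1161.2104
6. ⊥bis P1·P5 via (19.18,39.185): [(16.9371, 22.5259) (27.6499, 0) (55.2154, 0) (55.756, 44.1322)]  |A|=1161.2104
7. canonical 4-gon: [(16.9371, 22.5259) (27.6499, 0) (55.2154, 0) (55.756, 44.1322)]
8. shoelace: 1161.2104

Area of P1's cell: 1161.2104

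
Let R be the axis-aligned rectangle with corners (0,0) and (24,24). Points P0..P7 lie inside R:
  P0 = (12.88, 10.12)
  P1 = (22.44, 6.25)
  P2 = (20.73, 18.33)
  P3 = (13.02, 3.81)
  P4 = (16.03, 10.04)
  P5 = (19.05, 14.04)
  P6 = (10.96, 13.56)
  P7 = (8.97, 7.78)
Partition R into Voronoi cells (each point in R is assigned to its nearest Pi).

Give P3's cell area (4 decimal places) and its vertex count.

1. box [0,24]×[0,24]: [(0, 0) (24, 0) (24, 24) (0, 24)]
2. ⊥bis P3·P0 via (12.95,6.965): [(0, 6.6777) (0, 0) (24, 0) (24, 7.2102)]  |A|=166.6541
3. ⊥bis P3·P1 via (17.73,5.03): [(17.2043, 7.0594) (0, 6.6777) (0, 0) (19.0329, 0)]  |A|=124.6228
4. ⊥bis P3·P2 via (16.875,11.07): [(17.2043, 7.0594) (0, 6.6777) (0, 0) (19.0329, 0)]  |A|=124.6228
5. ⊥bis P3·P4 via (14.525,6.925): [(17.6274, 5.4261) (14.3767, 6.9967) (0, 6.6777) (0, 0) (19.0329, 0)]  |A|=122.3003
6. ⊥bis P3·P5 via (16.035,8.925): [(17.6274, 5.4261) (14.3767, 6.9967) (0, 6.6777) (0, 0) (19.0329, 0)]  |A|=122.3003
7. ⊥bis P3·P6 via (11.99,8.685): [(17.6274, 5.4261) (14.3767, 6.9967) (2.7814, 6.7394) (0, 6.1517) (0, 0) (19.0329, 0)]  |A|=121.5689
8. ⊥bis P3·P7 via (10.995,5.795): [(17.6274, 5.4261) (14.3767, 6.9967) (12.1239, 6.9467) (5.3145, 0) (19.0329, 0)]  |A|=63.3616
9. canonical 5-gon: [(17.6274, 5.4261) (14.3767, 6.9967) (12.1239, 6.9467) (5.3145, 0) (19.0329, 0)]
10. shoelace: 63.3616

Area of P3's cell: 63.3616 (5 vertices)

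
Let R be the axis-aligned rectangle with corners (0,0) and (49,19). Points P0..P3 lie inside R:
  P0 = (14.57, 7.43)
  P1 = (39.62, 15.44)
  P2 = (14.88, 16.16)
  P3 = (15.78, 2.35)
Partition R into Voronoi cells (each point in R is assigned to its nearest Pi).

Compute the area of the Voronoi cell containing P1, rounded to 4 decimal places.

1. box [0,49]×[0,19]: [(0, 0) (49, 0) (49, 19) (0, 19)]
2. ⊥bis P1·P0 via (27.095,11.435): [(30.7515, 0) (49, 0) (49, 19) (24.676, 19)]  |A|=404.439
3. ⊥bis P1·P2 via (27.25,15.8): [(27.1206, 11.3548) (30.7515, 0) (49, 0) (49, 19) (27.3431, 19)]  |A|=394.2437
4. ⊥bis P1·P3 via (27.7,8.895): [(27.1206, 11.3548) (28.1961, 7.9915) (32.584, 0) (49, 0) (49, 19) (27.3431, 19)]  |A|=386.9212
5. canonical 6-gon: [(27.1206, 11.3548) (28.1961, 7.9915) (32.584, 0) (49, 0) (49, 19) (27.3431, 19)]
6. shoelace: 386.9212

Area of P1's cell: 386.9212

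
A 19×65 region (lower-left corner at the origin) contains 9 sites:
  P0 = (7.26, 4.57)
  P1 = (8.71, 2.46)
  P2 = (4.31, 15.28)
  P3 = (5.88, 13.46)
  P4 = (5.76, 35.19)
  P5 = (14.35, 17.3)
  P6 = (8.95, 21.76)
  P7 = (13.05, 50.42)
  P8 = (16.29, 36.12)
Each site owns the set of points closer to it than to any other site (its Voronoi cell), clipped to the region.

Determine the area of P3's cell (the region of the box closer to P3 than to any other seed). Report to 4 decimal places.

Area of P3's cell: 61.1904

1. box [0,19]×[0,65]: [(0, 0) (19, 0) (19, 65) (0, 65)]
2. ⊥bis P3·P0 via (6.57,9.015): [(0, 7.9951) (19, 10.9445) (19, 65) (0, 65)]  |A|=1055.0733
3. ⊥bis P3·P1 via (7.295,7.96): [(0, 7.9951) (18.7368, 10.9037) (19, 10.9714) (19, 65) (0, 65)]  |A|=1055.0698
4. ⊥bis P3·P2 via (5.095,14.37): [(0, 9.9749) (0, 7.9951) (18.7368, 10.9037) (19, 10.9714) (19, 26.365)]  |A|=165.2982
5. ⊥bis P3·P4 via (5.82,24.325): [(16.7049, 24.3851) (0, 9.9749) (0, 7.9951) (18.7368, 10.9037) (19, 10.9714) (19, 24.3978)]  |A|=163.0407
6. ⊥bis P3·P5 via (10.115,15.38): [(9.0328, 17.7669) (0, 9.9749) (0, 7.9951) (12.5779, 9.9476)]  |A|=61.5773
7. ⊥bis P3·P6 via (7.415,17.61): [(9.4443, 16.8594) (8.42, 17.2383) (0, 9.9749) (0, 7.9951) (12.5779, 9.9476)]  |A|=61.1904
8. ⊥bis P3·P7 via (9.465,31.94): [(9.4443, 16.8594) (8.42, 17.2383) (0, 9.9749) (0, 7.9951) (12.5779, 9.9476)]  |A|=61.1904
9. ⊥bis P3·P8 via (11.085,24.79): [(9.4443, 16.8594) (8.42, 17.2383) (0, 9.9749) (0, 7.9951) (12.5779, 9.9476)]  |A|=61.1904
10. canonical 5-gon: [(9.4443, 16.8594) (8.42, 17.2383) (0, 9.9749) (0, 7.9951) (12.5779, 9.9476)]
11. shoelace: 61.1904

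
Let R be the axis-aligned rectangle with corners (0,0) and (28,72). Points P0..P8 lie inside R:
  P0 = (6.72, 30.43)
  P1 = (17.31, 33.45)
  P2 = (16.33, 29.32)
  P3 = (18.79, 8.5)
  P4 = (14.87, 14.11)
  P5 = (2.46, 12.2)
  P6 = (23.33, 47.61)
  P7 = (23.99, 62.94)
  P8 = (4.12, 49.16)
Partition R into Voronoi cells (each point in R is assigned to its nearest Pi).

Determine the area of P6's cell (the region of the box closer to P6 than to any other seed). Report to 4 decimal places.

Area of P6's cell: 214.3389

1. box [0,28]×[0,72]: [(0, 0) (28, 0) (28, 72) (0, 72)]
2. ⊥bis P6·P0 via (15.025,39.02): [(0, 53.5465) (28, 26.4755) (28, 72) (0, 72)]  |A|=895.6922
3. ⊥bis P6·P1 via (20.32,40.53): [(0, 53.5465) (8.0816, 45.7331) (28, 37.2649) (28, 72) (0, 72)]  |A|=788.238
4. ⊥bis P6·P2 via (19.83,38.465): [(0, 53.5465) (8.0816, 45.7331) (28, 37.2649) (28, 72) (0, 72)]  |A|=788.238
5. ⊥bis P6·P3 via (21.06,28.055): [(0, 53.5465) (8.0816, 45.7331) (28, 37.2649) (28, 72) (0, 72)]  |A|=788.238
6. ⊥bis P6·P4 via (19.1,30.86): [(0, 53.5465) (8.0816, 45.7331) (28, 37.2649) (28, 72) (0, 72)]  |A|=788.238
7. ⊥bis P6·P5 via (12.895,29.905): [(0, 53.5465) (8.0816, 45.7331) (28, 37.2649) (28, 72) (0, 72)]  |A|=788.238
8. ⊥bis P6·P7 via (23.66,55.275): [(0, 56.2936) (0, 53.5465) (8.0816, 45.7331) (28, 37.2649) (28, 55.0882)]  |A|=331.5829
9. ⊥bis P6·P8 via (13.725,48.385): [(14.3134, 55.6774) (13.331, 43.5013) (28, 37.2649) (28, 55.0882)]  |A|=214.3389
10. canonical 4-gon: [(14.3134, 55.6774) (13.331, 43.5013) (28, 37.2649) (28, 55.0882)]
11. shoelace: 214.3389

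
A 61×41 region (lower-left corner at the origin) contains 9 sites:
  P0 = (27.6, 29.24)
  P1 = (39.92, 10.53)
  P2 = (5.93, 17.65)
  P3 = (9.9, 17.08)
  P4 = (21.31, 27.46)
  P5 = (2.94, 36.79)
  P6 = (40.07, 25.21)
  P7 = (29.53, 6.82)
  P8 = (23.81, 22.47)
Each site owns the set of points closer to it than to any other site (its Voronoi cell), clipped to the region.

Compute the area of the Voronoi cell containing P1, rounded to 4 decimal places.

1. box [0,61]×[0,41]: [(0, 0) (61, 0) (61, 41) (0, 41)]
2. ⊥bis P1·P0 via (33.76,19.885): [(3.5613, 0) (61, 0) (61, 37.8218)]  |A|=1086.217
3. ⊥bis P1·P2 via (22.925,14.09): [(22.5995, 12.5361) (19.9735, 0) (61, 0) (61, 37.8218)]  |A|=983.3439
4. ⊥bis P1·P3 via (24.91,13.805): [(24.9743, 14.0999) (21.8979, 0) (61, 0) (61, 37.8218)]  |A|=956.9446
5. ⊥bis P1·P4 via (30.615,18.995): [(27.9358, 16.0499) (24.5997, 12.3828) (21.8979, 0) (61, 0) (61, 37.8218)]  |A|=954.7673
6. ⊥bis P1·P5 via (21.43,23.66): [(27.9358, 16.0499) (24.5997, 12.3828) (21.8979, 0) (61, 0) (61, 37.8218)]  |A|=954.7673
7. ⊥bis P1·P6 via (39.995,17.87): [(30.8419, 17.9635) (27.9358, 16.0499) (24.5997, 12.3828) (21.8979, 0) (61, 0) (61, 17.6554)]  |A|=650.6774
8. ⊥bis P1·P7 via (34.725,8.675): [(31.4104, 17.9577) (37.8226, 0) (61, 0) (61, 17.6554)]  |A|=469.3143
9. ⊥bis P1·P8 via (31.865,16.5): [(32.9339, 17.9422) (31.9095, 16.56) (37.8226, 0) (61, 0) (61, 17.6554)]  |A|=468.2535
10. canonical 5-gon: [(32.9339, 17.9422) (31.9095, 16.56) (37.8226, 0) (61, 0) (61, 17.6554)]
11. shoelace: 468.2535

Area of P1's cell: 468.2535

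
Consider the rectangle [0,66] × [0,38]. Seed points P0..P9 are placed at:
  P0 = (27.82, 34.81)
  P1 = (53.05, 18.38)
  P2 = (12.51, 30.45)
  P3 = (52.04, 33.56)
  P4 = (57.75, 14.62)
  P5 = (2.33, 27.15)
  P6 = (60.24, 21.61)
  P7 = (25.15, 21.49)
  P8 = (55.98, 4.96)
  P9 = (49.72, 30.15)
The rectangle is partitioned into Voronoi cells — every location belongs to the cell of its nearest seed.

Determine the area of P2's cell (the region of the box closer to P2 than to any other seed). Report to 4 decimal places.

1. box [0,66]×[0,38]: [(0, 0) (66, 0) (66, 38) (0, 38)]
2. ⊥bis P2·P0 via (20.165,32.63): [(0, 0) (29.4574, 0) (18.6357, 38) (0, 38)]  |A|=913.7696
3. ⊥bis P2·P1 via (32.78,24.415): [(0, 0) (25.5109, 0) (27.528, 6.775) (18.6357, 38) (0, 38)]  |A|=900.4008
4. ⊥bis P2·P3 via (32.275,32.005): [(0, 0) (25.5109, 0) (27.528, 6.775) (18.6357, 38) (0, 38)]  |A|=900.4008
5. ⊥bis P2·P4 via (35.13,22.535): [(0, 0) (25.5109, 0) (27.528, 6.775) (18.6357, 38) (0, 38)]  |A|=900.4008
6. ⊥bis P2·P5 via (7.42,28.8): [(16.756, 0) (25.5109, 0) (27.528, 6.775) (18.6357, 38) (4.4377, 38)]  |A|=497.7218
7. ⊥bis P2·P6 via (36.375,26.03): [(16.756, 0) (25.5109, 0) (27.528, 6.775) (18.6357, 38) (4.4377, 38)]  |A|=497.7218
8. ⊥bis P2·P7 via (18.83,25.97): [(11.63, 15.8128) (21.1354, 29.2223) (18.6357, 38) (4.4377, 38)]  |A|=215.9851
9. ⊥bis P2·P8 via (34.245,17.705): [(11.63, 15.8128) (21.1354, 29.2223) (18.6357, 38) (4.4377, 38)]  |A|=215.9851
10. ⊥bis P2·P9 via (31.115,30.3): [(11.63, 15.8128) (21.1354, 29.2223) (18.6357, 38) (4.4377, 38)]  |A|=215.9851
11. canonical 4-gon: [(11.63, 15.8128) (21.1354, 29.2223) (18.6357, 38) (4.4377, 38)]
12. shoelace: 215.9851

Area of P2's cell: 215.9851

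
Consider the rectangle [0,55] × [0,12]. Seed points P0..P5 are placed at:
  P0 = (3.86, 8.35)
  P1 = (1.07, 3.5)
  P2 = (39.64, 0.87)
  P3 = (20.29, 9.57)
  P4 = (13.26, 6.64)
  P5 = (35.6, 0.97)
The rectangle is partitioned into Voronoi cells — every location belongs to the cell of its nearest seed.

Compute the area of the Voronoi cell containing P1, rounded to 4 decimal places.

1. box [0,55]×[0,12]: [(0, 0) (55, 0) (55, 12) (0, 12)]
2. ⊥bis P1·P0 via (2.465,5.925): [(0, 7.343) (0, 0) (12.7647, 0)]  |A|=46.8658
3. ⊥bis P1·P2 via (20.355,2.185): [(0, 7.343) (0, 0) (12.7647, 0)]  |A|=46.8658
4. ⊥bis P1·P3 via (10.68,6.535): [(12.7392, 0.0147) (0, 7.343) (0, 0) (12.7439, 0)]  |A|=46.8656
5. ⊥bis P1·P4 via (7.165,5.07): [(7.724, 2.8997) (0, 7.343) (0, 0) (8.471, 0)]  |A|=40.6405
6. ⊥bis P1·P5 via (18.335,2.235): [(7.724, 2.8997) (0, 7.343) (0, 0) (8.471, 0)]  |A|=40.6405
7. canonical 4-gon: [(7.724, 2.8997) (0, 7.343) (0, 0) (8.471, 0)]
8. shoelace: 40.6405

Area of P1's cell: 40.6405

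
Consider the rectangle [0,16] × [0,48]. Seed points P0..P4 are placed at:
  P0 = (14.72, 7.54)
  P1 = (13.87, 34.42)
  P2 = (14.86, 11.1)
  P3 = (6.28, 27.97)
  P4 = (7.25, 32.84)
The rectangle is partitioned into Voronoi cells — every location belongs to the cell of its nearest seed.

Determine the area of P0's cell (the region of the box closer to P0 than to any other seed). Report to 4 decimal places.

Area of P0's cell: 153.3924

1. box [0,16]×[0,48]: [(0, 0) (16, 0) (16, 48) (0, 48)]
2. ⊥bis P0·P1 via (14.295,20.98): [(0, 20.528) (0, 0) (16, 0) (16, 21.0339)]  |A|=332.495
3. ⊥bis P0·P2 via (14.79,9.32): [(0, 9.9016) (0, 0) (16, 0) (16, 9.2724)]  |A|=153.3924
4. ⊥bis P0·P3 via (10.5,17.755): [(0, 9.9016) (0, 0) (16, 0) (16, 9.2724)]  |A|=153.3924
5. ⊥bis P0·P4 via (10.985,20.19): [(0, 9.9016) (0, 0) (16, 0) (16, 9.2724)]  |A|=153.3924
6. canonical 4-gon: [(0, 9.9016) (0, 0) (16, 0) (16, 9.2724)]
7. shoelace: 153.3924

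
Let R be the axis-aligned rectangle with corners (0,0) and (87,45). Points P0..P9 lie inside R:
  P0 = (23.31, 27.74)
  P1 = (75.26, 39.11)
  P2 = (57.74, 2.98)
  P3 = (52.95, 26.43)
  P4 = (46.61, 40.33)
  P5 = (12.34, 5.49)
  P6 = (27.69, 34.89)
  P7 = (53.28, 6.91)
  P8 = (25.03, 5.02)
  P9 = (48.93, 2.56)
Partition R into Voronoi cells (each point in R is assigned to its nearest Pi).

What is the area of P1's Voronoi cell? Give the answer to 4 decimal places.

Area of P1's cell: 634.5480

1. box [0,87]×[0,45]: [(0, 0) (87, 0) (87, 45) (0, 45)]
2. ⊥bis P1·P0 via (49.285,33.425): [(56.6005, 0) (87, 0) (87, 45) (46.7516, 45)]  |A|=1589.5758
3. ⊥bis P1·P2 via (66.5,21.045): [(50.2723, 28.9141) (87, 11.1042) (87, 45) (46.7516, 45)]  |A|=946.1732
4. ⊥bis P1·P3 via (64.105,32.77): [(72.3931, 18.1873) (87, 11.1042) (87, 45) (57.154, 45)]  |A|=647.6807
5. ⊥bis P1·P4 via (60.935,39.72): [(60.8806, 38.4432) (72.3931, 18.1873) (87, 11.1042) (87, 45) (61.1598, 45)]  |A|=634.548
6. ⊥bis P1·P5 via (43.8,22.3): [(60.8806, 38.4432) (72.3931, 18.1873) (87, 11.1042) (87, 45) (61.1598, 45)]  |A|=634.548
7. ⊥bis P1·P6 via (51.475,37): [(60.8806, 38.4432) (72.3931, 18.1873) (87, 11.1042) (87, 45) (61.1598, 45)]  |A|=634.548
8. ⊥bis P1·P7 via (64.27,23.01): [(60.8806, 38.4432) (72.3931, 18.1873) (87, 11.1042) (87, 45) (61.1598, 45)]  |A|=634.548
9. ⊥bis P1·P8 via (50.145,22.065): [(60.8806, 38.4432) (72.3931, 18.1873) (87, 11.1042) (87, 45) (61.1598, 45)]  |A|=634.548
10. ⊥bis P1·P9 via (62.095,20.835): [(60.8806, 38.4432) (72.3931, 18.1873) (87, 11.1042) (87, 45) (61.1598, 45)]  |A|=634.548
11. canonical 5-gon: [(60.8806, 38.4432) (72.3931, 18.1873) (87, 11.1042) (87, 45) (61.1598, 45)]
12. shoelace: 634.548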